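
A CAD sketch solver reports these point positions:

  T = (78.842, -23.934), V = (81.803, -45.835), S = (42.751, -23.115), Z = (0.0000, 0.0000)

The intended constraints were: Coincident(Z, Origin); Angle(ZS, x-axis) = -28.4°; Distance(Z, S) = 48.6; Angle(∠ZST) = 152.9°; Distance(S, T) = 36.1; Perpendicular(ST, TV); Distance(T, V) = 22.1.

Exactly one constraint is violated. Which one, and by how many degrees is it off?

Perpendicular(ST, TV) — off by 9.00°.

Z = (0.00, 0.00) ✓; ZS at -28.40° ✓; |ZS| = 48.60 ✓; ∠ZST = 152.9° ✓; |ST| = 36.10 ✓; ∠(ST, TV) = 81.00° ✗; |TV| = 22.10 ✓.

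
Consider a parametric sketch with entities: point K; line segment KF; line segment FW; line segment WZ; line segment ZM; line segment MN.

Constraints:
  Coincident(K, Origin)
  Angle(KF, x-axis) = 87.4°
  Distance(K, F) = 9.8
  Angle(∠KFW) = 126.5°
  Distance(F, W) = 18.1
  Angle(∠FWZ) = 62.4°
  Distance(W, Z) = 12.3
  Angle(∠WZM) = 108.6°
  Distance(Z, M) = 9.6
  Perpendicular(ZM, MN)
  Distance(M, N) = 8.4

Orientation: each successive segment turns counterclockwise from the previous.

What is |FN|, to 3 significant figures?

4.37

K is at the origin; KF runs at 87.4° with length 9.8, so F = (0.445, 9.79). ∠KFW = 126.5° gives FW at 141° from the x-axis; with |FW| = 18.1, W = (-13.6, 21.2). ∠FWZ = 62.4° gives WZ at -102° from the x-axis; with |WZ| = 12.3, Z = (-16.1, 9.15). ∠WZM = 108.6° gives ZM at -30.1° from the x-axis; with |ZM| = 9.6, M = (-7.75, 4.34). ZM is perpendicular to MN, so MN runs at 59.9°; with |MN| = 8.4, N = (-3.54, 11.6). Then |FN| = |N − F| = 4.37.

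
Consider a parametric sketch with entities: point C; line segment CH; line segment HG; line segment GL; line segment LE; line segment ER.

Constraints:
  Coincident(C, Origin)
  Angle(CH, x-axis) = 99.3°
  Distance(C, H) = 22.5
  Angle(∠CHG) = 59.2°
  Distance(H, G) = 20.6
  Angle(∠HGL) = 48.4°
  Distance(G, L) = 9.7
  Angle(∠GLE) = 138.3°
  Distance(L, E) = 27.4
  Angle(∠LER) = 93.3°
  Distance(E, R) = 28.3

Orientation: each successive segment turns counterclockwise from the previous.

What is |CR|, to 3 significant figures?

47.1

∠GLE = 138.3° gives LE at 33.4° from the x-axis; with |LE| = 27.4, E = (13.1, 22.6). ∠LER = 93.3° gives ER at 120° from the x-axis; with |ER| = 28.3, R = (-1.11, 47.1). Then |CR| = |R − C| = 47.1.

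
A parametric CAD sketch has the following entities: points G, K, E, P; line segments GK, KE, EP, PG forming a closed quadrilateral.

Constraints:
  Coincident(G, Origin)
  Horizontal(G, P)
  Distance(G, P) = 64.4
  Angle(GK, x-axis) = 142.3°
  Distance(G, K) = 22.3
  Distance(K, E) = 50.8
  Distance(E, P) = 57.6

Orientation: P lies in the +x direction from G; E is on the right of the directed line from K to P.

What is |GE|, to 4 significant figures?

29.78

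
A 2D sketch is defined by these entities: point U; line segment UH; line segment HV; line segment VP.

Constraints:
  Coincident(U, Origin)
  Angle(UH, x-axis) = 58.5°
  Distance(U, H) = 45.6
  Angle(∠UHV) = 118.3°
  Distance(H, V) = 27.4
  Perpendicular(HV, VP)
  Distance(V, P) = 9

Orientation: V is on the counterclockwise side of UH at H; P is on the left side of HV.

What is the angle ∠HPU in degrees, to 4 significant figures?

50.62°

U is at the origin; UH runs at 58.5° with length 45.6, so H = 45.6·(cos 58.5°, sin 58.5°) = (23.83, 38.88). ∠UHV = 118.3°, so HV runs at 58.5° + (180° − 118.3°) = 120.2° from the x-axis; with |HV| = 27.4, V = H + 27.4·(cos 120.2°, sin 120.2°) = (10.04, 62.56). HV is perpendicular to VP; with |VP| = 9.0 on the left of HV, P = V + 9.0·(-0.8643, -0.5030) = (2.265, 58.03). Then cos ∠HPU = PH·PU / (|PH||PU|), giving 50.62°.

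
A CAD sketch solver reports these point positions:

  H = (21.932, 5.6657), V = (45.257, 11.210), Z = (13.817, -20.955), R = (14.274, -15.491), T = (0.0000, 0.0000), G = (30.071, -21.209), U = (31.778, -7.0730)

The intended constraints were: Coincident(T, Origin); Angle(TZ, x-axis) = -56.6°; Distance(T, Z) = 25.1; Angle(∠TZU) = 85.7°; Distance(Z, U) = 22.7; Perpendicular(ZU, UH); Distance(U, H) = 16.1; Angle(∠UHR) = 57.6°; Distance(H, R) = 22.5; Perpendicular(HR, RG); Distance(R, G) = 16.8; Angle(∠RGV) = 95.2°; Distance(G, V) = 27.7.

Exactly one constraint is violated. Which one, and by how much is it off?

Distance(G, V) = 27.7 — off by 8.10.

T = (0.00, 0.00) ✓; TZ at -56.60° ✓; |TZ| = 25.10 ✓; ∠TZU = 85.70° ✓; |ZU| = 22.70 ✓; ∠(ZU, UH) = 90.00° ✓; |UH| = 16.10 ✓; ∠UHR = 57.60° ✓; |HR| = 22.50 ✓; ∠(HR, RG) = 90.00° ✓; |RG| = 16.80 ✓; ∠RGV = 95.20° ✓; |GV| = 35.80 ✗.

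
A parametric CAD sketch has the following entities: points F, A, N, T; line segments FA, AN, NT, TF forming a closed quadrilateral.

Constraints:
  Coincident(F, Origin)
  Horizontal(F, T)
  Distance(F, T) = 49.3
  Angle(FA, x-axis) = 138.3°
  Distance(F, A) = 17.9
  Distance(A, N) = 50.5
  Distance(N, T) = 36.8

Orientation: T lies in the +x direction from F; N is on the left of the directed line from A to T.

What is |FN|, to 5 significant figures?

46.252

Checks: |AN| = 50.50 ✓; |NT| = 36.80 ✓.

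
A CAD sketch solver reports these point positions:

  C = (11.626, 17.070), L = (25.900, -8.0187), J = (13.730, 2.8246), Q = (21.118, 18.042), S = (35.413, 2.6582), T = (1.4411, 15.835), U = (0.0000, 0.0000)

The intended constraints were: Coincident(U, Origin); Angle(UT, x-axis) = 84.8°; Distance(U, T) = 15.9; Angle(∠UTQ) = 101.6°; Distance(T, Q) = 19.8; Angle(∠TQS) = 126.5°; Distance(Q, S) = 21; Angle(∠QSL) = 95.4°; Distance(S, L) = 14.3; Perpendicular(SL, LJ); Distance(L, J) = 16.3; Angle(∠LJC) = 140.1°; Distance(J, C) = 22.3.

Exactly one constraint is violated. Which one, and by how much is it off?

Distance(J, C) = 22.3 — off by 7.90.

U = (0.00, 0.00) ✓; UT at 84.80° ✓; |UT| = 15.90 ✓; ∠UTQ = 101.6° ✓; |TQ| = 19.80 ✓; ∠TQS = 126.5° ✓; |QS| = 21.00 ✓; ∠QSL = 95.40° ✓; |SL| = 14.30 ✓; ∠(SL, LJ) = 90.00° ✓; |LJ| = 16.30 ✓; ∠LJC = 140.1° ✓; |JC| = 14.40 ✗.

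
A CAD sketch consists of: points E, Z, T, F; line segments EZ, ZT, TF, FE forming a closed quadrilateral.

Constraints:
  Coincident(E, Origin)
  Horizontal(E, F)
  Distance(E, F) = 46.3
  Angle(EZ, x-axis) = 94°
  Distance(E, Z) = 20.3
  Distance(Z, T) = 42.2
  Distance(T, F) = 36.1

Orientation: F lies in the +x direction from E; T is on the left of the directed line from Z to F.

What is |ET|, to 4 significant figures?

51.81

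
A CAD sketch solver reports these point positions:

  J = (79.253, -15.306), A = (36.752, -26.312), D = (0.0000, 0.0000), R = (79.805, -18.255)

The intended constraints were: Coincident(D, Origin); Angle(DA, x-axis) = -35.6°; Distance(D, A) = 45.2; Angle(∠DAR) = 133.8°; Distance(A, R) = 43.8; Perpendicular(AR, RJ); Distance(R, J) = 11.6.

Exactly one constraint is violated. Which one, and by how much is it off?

Distance(R, J) = 11.6 — off by 8.60.

D = (0.00, 0.00) ✓; DA at -35.60° ✓; |DA| = 45.20 ✓; ∠DAR = 133.8° ✓; |AR| = 43.80 ✓; ∠(AR, RJ) = 90.00° ✓; |RJ| = 3.000 ✗.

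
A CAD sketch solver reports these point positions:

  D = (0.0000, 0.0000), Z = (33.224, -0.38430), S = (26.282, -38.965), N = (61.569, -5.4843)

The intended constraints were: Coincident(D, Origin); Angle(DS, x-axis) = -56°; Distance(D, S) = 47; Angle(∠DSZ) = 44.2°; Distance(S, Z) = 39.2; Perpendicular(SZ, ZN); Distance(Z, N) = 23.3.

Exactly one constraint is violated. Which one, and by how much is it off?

Distance(Z, N) = 23.3 — off by 5.50.

D = (0.00, 0.00) ✓; DS at -56.00° ✓; |DS| = 47.00 ✓; ∠DSZ = 44.20° ✓; |SZ| = 39.20 ✓; ∠(SZ, ZN) = 90.00° ✓; |ZN| = 28.80 ✗.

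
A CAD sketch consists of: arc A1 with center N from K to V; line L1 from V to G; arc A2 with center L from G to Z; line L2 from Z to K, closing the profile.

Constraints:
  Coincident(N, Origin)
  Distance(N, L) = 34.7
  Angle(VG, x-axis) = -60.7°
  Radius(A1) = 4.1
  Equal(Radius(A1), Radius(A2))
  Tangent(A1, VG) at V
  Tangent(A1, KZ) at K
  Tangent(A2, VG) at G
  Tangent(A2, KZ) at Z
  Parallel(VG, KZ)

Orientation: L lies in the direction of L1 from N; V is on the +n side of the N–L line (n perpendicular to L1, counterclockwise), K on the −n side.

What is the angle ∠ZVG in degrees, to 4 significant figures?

13.30°

Tangency of A1 to both parallel lines with radius 4.1 puts V and K at N ± 4.1·n: V = (3.575, 2.006), K = (-3.575, -2.006). Equal radii place G and Z the same way about L: G = L + 4.1·n = (20.56, -28.25), Z = L − 4.1·n = (13.41, -32.27). Then cos ∠ZVG = VZ·VG / (|VZ||VG|), giving 13.30°.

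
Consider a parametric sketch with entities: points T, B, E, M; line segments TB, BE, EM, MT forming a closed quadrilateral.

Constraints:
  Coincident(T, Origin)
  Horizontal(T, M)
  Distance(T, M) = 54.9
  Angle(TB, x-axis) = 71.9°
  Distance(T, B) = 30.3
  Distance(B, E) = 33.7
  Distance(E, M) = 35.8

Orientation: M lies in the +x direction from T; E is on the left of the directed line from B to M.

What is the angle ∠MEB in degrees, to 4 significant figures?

101.5°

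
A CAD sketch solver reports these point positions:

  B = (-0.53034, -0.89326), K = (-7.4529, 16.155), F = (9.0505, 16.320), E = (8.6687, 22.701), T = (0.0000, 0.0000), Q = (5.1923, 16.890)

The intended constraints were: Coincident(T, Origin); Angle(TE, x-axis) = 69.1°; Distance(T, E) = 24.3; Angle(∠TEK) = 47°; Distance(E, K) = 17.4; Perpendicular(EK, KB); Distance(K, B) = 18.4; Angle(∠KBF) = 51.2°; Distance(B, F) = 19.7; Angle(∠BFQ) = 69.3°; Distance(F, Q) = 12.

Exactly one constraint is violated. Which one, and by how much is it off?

Distance(F, Q) = 12 — off by 8.10.

T = (0.00, 0.00) ✓; TE at 69.10° ✓; |TE| = 24.30 ✓; ∠TEK = 47.00° ✓; |EK| = 17.40 ✓; ∠(EK, KB) = 90.00° ✓; |KB| = 18.40 ✓; ∠KBF = 51.20° ✓; |BF| = 19.70 ✓; ∠BFQ = 69.30° ✓; |FQ| = 3.900 ✗.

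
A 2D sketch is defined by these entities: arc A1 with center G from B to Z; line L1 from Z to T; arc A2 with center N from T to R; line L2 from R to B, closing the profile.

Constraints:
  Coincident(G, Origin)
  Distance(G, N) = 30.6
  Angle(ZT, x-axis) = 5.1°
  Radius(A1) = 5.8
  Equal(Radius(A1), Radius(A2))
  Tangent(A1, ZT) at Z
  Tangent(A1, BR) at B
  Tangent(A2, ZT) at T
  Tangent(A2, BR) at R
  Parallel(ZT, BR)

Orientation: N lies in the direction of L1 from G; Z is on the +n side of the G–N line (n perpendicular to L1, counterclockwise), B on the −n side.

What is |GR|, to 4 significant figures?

31.14

The slot axis is L1's direction at 5.1°, so u = (cos 5.1°, sin 5.1°) = (0.9960, 0.08889) and n = (−sin 5.1°, cos 5.1°) = (-0.08889, 0.9960). G is at the origin and N lies 30.6 along u from G, so N = 30.6·u = (30.48, 2.720). Tangency of A1 to both parallel lines with radius 5.8 puts Z and B at G ± 5.8·n: Z = (-0.5156, 5.777), B = (0.5156, -5.777). Equal radii place T and R the same way about N: T = N + 5.8·n = (29.96, 8.497), R = N − 5.8·n = (30.99, -3.057). Then |GR| = |R − G| = 31.14.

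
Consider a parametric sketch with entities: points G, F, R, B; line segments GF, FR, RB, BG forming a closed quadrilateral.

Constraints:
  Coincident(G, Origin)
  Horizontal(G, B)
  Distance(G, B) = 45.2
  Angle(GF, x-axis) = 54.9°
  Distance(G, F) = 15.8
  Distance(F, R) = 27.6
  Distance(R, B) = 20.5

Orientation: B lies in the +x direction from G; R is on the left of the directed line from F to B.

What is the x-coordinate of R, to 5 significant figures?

36.139

G is at the origin; GB is horizontal with |GB| = 45.2 and B in +x, so B = (45.2, 0). GF runs at 54.9° with |GF| = 15.8, so F = (9.0851, 12.927). R is determined by |FR| = 27.6 and |RB| = 20.5 together: it lies at the intersection of circle(F, 27.6) and circle(B, 20.5). With |FB| = 38.359, the foot of the radical line on FB is 23.631 from F and the perpendicular offset is √(27.6² − 23.631²) = 14.260. Taking the left-of-FB solution: R = (36.139, 18.389).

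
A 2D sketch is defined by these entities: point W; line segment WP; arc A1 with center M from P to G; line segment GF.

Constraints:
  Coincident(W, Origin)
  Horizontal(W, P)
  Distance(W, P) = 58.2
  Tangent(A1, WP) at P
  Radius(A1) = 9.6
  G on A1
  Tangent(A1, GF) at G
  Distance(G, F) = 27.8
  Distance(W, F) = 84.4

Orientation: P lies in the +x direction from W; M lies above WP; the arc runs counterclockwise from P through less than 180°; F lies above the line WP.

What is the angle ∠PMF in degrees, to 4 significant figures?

136.1°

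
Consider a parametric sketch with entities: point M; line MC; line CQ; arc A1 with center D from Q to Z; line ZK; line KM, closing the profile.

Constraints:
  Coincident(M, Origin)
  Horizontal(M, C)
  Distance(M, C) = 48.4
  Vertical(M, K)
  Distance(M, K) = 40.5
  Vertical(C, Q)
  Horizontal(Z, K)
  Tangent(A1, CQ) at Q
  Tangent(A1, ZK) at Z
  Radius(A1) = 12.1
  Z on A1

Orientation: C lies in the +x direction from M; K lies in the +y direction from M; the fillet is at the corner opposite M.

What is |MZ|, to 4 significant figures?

54.39

M is at the origin; MC is horizontal with |MC| = 48.4 and C on the +x side, so C = (48.40, 0.000). M and K share the same x with |MK| = 40.5 and K on the +y side, so K = (0.000, 40.50). The virtual corner opposite M is at (48.40, 40.50). Tangency of A1 to CQ means the radius DQ is perpendicular to CQ and A1 meets ZK tangentially, so DZ is at right angles to ZK, with radius 12.1, so the center D sits 12.1 in from both sides at D = (36.30, 28.40). That places the tangent points at Q = (48.40, 28.40) on CQ and Z = (36.30, 40.50) on ZK. Then |MZ| = |Z − M| = 54.39.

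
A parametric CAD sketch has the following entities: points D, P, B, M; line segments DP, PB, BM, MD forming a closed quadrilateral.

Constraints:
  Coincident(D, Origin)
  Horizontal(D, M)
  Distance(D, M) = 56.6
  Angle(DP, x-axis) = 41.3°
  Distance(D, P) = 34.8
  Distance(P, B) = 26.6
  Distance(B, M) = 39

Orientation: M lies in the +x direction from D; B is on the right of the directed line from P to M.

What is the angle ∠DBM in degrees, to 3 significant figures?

169°

D is at the origin; D and M share the same y with |DM| = 56.6 and M in +x, so M = (56.6, 0). DP runs at 41.3° with |DP| = 34.8, so P = (26.1, 23.0). B is determined by |PB| = 26.6 and |BM| = 39.0 together: it lies at the intersection of circle(P, 26.6) and circle(M, 39.0). With |PM| = 38.1, the foot of the radical line on PM is 8.41 from P and the perpendicular offset is √(26.6² − 8.41²) = 25.2. Taking the right-of-PM solution: B = (17.7, -2.24).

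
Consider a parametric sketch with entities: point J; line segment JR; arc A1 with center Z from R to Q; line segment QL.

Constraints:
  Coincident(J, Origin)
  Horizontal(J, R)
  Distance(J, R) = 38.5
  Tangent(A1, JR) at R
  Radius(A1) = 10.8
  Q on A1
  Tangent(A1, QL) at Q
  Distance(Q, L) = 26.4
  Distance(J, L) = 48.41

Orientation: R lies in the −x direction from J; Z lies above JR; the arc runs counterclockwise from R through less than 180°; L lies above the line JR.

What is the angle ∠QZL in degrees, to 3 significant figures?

67.8°

Checks: |ZQ| = 10.80 ✓; ∠(ZQ, QL) = 90.00° ✓; |QL| = 26.40 ✓; |JL| = 48.41 ✓.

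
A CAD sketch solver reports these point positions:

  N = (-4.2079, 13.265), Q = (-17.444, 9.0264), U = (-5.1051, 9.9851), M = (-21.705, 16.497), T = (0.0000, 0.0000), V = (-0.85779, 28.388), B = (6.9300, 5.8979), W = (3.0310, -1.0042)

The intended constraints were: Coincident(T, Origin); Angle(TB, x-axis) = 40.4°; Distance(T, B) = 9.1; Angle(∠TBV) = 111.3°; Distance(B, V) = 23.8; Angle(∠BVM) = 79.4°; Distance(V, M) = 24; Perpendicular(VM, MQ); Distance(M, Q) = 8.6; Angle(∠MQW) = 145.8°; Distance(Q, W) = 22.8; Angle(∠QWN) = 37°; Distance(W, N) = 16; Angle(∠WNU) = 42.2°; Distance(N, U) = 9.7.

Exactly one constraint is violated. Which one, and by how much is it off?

Distance(N, U) = 9.7 — off by 6.30.

T = (0.00, 0.00) ✓; TB at 40.40° ✓; |TB| = 9.100 ✓; ∠TBV = 111.3° ✓; |BV| = 23.80 ✓; ∠BVM = 79.40° ✓; |VM| = 24.00 ✓; ∠(VM, MQ) = 90.00° ✓; |MQ| = 8.600 ✓; ∠MQW = 145.8° ✓; |QW| = 22.80 ✓; ∠QWN = 37.00° ✓; |WN| = 16.00 ✓; ∠WNU = 42.20° ✓; |NU| = 3.400 ✗.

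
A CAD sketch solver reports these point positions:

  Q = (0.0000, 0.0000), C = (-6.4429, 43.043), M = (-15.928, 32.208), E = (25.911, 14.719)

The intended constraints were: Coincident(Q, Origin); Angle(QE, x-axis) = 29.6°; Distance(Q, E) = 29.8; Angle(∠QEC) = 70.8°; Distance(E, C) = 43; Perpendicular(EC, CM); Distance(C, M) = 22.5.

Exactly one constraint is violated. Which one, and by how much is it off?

Distance(C, M) = 22.5 — off by 8.10.

Q = (0.00, 0.00) ✓; QE at 29.60° ✓; |QE| = 29.80 ✓; ∠QEC = 70.80° ✓; |EC| = 43.00 ✓; ∠(EC, CM) = 90.00° ✓; |CM| = 14.40 ✗.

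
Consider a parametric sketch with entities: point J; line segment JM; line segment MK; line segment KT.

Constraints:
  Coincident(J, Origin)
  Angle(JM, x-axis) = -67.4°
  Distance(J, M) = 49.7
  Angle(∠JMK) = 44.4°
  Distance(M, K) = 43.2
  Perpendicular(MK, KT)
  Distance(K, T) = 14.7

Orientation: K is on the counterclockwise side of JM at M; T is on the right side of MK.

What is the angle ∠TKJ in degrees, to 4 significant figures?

167.5°

J is at the origin; JM runs at -67.4° with length 49.7, so M = 49.7·(cos -67.4°, sin -67.4°) = (19.10, -45.88). ∠JMK = 44.4°, so MK runs at -67.4° + (180° − 44.4°) = 68.20° from the x-axis; with |MK| = 43.2, K = M + 43.2·(cos 68.20°, sin 68.20°) = (35.14, -5.773). MK is perpendicular to KT; with |KT| = 14.7 on the right of MK, T = K + 14.7·(0.9285, -0.3714) = (48.79, -11.23). Then cos ∠TKJ = KT·KJ / (|KT||KJ|), giving 167.5°.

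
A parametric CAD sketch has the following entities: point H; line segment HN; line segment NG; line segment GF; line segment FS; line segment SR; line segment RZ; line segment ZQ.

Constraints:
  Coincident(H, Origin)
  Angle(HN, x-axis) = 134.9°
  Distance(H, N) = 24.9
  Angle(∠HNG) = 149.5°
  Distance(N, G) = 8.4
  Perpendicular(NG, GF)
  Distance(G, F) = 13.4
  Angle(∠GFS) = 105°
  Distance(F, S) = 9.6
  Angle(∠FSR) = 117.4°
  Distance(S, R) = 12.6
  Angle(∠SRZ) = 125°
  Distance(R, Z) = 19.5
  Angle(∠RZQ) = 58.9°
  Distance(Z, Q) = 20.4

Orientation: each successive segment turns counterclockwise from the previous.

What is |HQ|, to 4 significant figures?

32.97

∠SRZ = 125.0° gives RZ at 88.00° from the x-axis; with |RZ| = 19.5, Z = (-9.488, 28.40). ∠RZQ = 58.9° gives ZQ at -150.9° from the x-axis; with |ZQ| = 20.4, Q = (-27.31, 18.48). Then |HQ| = |Q − H| = 32.97.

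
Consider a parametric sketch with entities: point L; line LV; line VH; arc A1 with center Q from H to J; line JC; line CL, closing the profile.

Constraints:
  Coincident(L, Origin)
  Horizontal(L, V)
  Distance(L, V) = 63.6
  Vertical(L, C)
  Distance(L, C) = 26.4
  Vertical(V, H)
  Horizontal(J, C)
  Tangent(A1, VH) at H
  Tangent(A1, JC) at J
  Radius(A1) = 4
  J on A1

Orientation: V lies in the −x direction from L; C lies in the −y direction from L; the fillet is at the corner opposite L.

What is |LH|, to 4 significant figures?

67.43

The virtual corner opposite L is at (-63.60, -26.40). The tangent condition forces QH to be normal to VH and A1 meets JC tangentially, so QJ is at right angles to JC, with radius 4.0, so the center Q sits 4.0 in from both sides at Q = (-59.60, -22.40). That places the tangent points at H = (-63.60, -22.40) on VH and J = (-59.60, -26.40) on JC. Then |LH| = |H − L| = 67.43.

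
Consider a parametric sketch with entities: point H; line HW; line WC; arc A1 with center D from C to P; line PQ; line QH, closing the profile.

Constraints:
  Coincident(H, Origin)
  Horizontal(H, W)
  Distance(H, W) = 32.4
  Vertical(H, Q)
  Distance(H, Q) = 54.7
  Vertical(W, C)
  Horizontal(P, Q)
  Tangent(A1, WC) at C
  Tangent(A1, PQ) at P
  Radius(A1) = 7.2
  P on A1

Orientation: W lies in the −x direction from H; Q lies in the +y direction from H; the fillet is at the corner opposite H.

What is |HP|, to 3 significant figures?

60.2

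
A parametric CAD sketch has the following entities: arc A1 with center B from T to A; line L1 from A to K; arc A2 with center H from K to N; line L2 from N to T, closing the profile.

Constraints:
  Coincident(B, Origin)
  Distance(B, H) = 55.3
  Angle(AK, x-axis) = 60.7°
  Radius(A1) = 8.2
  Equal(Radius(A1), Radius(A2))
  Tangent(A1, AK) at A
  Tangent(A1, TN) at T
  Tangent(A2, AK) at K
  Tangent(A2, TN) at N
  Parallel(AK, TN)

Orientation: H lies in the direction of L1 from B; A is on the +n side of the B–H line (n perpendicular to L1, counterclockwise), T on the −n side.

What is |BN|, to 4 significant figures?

55.90

Tangency of A1 to both parallel lines with radius 8.2 puts A and T at B ± 8.2·n: A = (-7.151, 4.013), T = (7.151, -4.013). Equal radii place K and N the same way about H: K = H + 8.2·n = (19.91, 52.24), N = H − 8.2·n = (34.21, 44.21). Then |BN| = |N − B| = 55.90.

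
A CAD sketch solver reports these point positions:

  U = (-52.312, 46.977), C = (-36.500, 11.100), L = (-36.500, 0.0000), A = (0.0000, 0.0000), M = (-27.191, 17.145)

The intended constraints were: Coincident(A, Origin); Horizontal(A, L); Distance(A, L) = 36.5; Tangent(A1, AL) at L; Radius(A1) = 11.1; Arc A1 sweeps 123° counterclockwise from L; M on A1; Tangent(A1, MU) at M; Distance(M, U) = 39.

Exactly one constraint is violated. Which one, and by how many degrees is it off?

Tangent(A1, MU) at M — off by 7.10°.

A = (0.00, 0.00) ✓; A.y = 0.00, L.y = 0.00 ✓; |AL| = 36.50 ✓; ∠(CL, LA) = 90.00° ✓; |CL| = 11.10 ✓; bearing(C→M) − bearing(C→L) = 123.0° ✓; |CM| = 11.10 ✓; ∠(CM, MU) = 82.90° ✗; |MU| = 39.00 ✓.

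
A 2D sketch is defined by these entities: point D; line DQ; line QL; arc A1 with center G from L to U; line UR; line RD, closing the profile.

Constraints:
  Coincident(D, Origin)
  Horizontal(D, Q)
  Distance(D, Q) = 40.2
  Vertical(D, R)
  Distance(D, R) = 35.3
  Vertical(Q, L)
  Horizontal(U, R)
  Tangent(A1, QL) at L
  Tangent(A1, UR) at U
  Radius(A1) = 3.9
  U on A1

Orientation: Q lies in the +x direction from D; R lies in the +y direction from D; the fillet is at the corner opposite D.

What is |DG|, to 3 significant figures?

48.0

D is at the origin; D and Q share the same y with |DQ| = 40.2 and Q on the +x side, so Q = (40.2, 0.00). D and R share the same x with |DR| = 35.3 and R on the +y side, so R = (0.00, 35.3). The virtual corner opposite D is at (40.2, 35.3). Since A1 is tangent to QL there, GL ⟂ QL and since A1 is tangent to UR there, GU ⟂ UR, with radius 3.9, so the center G sits 3.9 in from both sides at G = (36.3, 31.4). Then |DG| = |G − D| = 48.0.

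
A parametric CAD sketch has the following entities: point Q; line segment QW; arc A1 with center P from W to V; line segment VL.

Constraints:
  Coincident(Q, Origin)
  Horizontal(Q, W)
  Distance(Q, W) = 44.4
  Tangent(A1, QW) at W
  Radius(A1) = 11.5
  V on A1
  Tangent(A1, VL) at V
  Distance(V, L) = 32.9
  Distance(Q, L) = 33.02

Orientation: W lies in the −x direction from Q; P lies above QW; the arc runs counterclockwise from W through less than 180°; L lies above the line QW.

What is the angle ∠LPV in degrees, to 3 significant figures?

70.7°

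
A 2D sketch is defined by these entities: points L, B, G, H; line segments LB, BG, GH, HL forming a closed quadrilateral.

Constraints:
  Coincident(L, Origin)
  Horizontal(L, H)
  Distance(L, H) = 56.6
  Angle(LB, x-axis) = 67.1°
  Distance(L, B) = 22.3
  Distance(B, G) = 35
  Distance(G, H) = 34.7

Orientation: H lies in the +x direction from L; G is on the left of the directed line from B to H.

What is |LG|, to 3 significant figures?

52.4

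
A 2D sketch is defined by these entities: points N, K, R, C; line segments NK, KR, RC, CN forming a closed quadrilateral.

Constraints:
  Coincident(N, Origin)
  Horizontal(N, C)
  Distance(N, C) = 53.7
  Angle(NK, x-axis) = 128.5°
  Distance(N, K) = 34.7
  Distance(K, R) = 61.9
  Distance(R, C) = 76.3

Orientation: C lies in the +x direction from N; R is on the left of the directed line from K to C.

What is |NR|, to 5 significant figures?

73.653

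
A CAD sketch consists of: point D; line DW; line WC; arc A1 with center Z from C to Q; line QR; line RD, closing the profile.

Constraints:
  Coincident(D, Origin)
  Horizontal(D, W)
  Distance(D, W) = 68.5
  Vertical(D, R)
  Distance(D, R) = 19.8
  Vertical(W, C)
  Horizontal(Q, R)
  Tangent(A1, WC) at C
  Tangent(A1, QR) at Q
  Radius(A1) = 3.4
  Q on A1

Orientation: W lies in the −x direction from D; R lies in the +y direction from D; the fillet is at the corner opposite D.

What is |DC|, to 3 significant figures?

70.4

D is at the origin; DW is horizontal with |DW| = 68.5 and W on the −x side, so W = (-68.5, 0.00). DR is vertical with |DR| = 19.8 and R on the +y side, so R = (0.00, 19.8). The virtual corner opposite D is at (-68.5, 19.8). The tangent condition forces ZC to be normal to WC and A1 meets QR tangentially, so ZQ is at right angles to QR, with radius 3.4, so the center Z sits 3.4 in from both sides at Z = (-65.1, 16.4). That places the tangent points at C = (-68.5, 16.4) on WC and Q = (-65.1, 19.8) on QR. Then |DC| = |C − D| = 70.4.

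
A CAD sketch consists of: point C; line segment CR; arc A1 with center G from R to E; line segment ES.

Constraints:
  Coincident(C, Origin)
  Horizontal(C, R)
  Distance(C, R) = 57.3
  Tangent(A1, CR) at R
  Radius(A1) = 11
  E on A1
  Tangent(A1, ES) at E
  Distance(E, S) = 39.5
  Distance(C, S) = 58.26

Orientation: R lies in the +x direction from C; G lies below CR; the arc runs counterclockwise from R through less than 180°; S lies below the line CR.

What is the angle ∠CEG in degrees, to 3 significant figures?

174°

Checks: |GE| = 11.00 ✓; ∠(GE, ES) = 90.00° ✓; |ES| = 39.50 ✓; |CS| = 58.26 ✓.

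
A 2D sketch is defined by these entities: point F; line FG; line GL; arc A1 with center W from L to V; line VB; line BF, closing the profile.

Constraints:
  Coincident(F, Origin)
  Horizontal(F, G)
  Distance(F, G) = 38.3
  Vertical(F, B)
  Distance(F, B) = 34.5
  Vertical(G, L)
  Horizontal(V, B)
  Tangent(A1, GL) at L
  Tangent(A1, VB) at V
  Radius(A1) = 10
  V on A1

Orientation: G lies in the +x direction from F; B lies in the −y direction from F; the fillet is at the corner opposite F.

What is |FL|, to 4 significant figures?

45.47

The virtual corner opposite F is at (38.30, -34.50). The tangent condition forces WL to be normal to GL and the tangent condition forces WV to be normal to VB, with radius 10.0, so the center W sits 10.0 in from both sides at W = (28.30, -24.50). That places the tangent points at L = (38.30, -24.50) on GL and V = (28.30, -34.50) on VB. Then |FL| = |L − F| = 45.47.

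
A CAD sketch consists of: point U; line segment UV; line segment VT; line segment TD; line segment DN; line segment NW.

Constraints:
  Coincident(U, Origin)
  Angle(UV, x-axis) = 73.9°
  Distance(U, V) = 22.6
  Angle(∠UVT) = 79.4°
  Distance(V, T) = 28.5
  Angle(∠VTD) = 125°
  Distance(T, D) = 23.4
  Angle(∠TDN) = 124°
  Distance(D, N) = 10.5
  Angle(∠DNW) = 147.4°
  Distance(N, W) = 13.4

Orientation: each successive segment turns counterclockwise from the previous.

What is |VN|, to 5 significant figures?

47.910

U is at the origin; UV runs at 73.9° with length 22.6, so V = (6.2673, 21.714). ∠UVT = 79.4° gives VT at 174.50° from the x-axis; with |VT| = 28.5, T = (-22.101, 24.445). ∠VTD = 125.0° gives TD at -130.50° from the x-axis; with |TD| = 23.4, D = (-37.299, 6.6517). ∠TDN = 124.0° gives DN at -74.500° from the x-axis; with |DN| = 10.5, N = (-34.493, -3.4664). Then |VN| = |N − V| = 47.910.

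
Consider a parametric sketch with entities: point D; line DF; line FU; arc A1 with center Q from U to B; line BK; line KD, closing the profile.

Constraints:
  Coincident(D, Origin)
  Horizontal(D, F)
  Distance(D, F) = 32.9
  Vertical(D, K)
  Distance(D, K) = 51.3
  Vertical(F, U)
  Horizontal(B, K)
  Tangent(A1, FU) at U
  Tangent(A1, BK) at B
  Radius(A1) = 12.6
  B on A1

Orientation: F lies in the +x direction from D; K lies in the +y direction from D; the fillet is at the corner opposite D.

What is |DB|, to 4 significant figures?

55.17

The virtual corner opposite D is at (32.90, 51.30). Since A1 is tangent to FU there, QU ⟂ FU and since A1 is tangent to BK there, QB ⟂ BK, with radius 12.6, so the center Q sits 12.6 in from both sides at Q = (20.30, 38.70). That places the tangent points at U = (32.90, 38.70) on FU and B = (20.30, 51.30) on BK. Then |DB| = |B − D| = 55.17.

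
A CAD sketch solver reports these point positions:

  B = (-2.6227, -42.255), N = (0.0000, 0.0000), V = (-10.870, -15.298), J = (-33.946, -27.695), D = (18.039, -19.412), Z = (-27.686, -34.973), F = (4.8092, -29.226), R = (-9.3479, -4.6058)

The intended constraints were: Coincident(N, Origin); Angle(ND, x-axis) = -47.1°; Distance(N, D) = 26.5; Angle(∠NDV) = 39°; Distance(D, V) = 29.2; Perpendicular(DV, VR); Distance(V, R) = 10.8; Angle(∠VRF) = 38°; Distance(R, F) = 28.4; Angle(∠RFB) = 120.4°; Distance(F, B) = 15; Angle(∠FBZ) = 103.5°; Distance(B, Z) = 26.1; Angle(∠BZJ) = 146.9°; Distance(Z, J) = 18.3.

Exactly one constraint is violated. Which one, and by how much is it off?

Distance(Z, J) = 18.3 — off by 8.70.

N = (0.00, 0.00) ✓; ND at -47.10° ✓; |ND| = 26.50 ✓; ∠NDV = 39.00° ✓; |DV| = 29.20 ✓; ∠(DV, VR) = 90.00° ✓; |VR| = 10.80 ✓; ∠VRF = 38.00° ✓; |RF| = 28.40 ✓; ∠RFB = 120.4° ✓; |FB| = 15.00 ✓; ∠FBZ = 103.5° ✓; |BZ| = 26.10 ✓; ∠BZJ = 146.9° ✓; |ZJ| = 9.600 ✗.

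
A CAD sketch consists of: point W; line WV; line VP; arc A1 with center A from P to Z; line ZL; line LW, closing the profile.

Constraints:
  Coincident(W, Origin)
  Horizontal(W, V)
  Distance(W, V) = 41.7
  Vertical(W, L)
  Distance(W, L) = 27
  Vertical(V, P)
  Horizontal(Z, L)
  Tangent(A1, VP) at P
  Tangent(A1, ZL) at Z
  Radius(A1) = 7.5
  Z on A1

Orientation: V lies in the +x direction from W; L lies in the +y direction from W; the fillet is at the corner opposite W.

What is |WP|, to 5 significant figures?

46.034

W is at the origin; W and V share the same y with |WV| = 41.7 and V on the +x side, so V = (41.700, 0.0000). W and L share the same x with |WL| = 27.0 and L on the +y side, so L = (0.0000, 27.000). The virtual corner opposite W is at (41.700, 27.000). Since A1 is tangent to VP there, AP ⟂ VP and the tangent condition forces AZ to be normal to ZL, with radius 7.5, so the center A sits 7.5 in from both sides at A = (34.200, 19.500). That places the tangent points at P = (41.700, 19.500) on VP and Z = (34.200, 27.000) on ZL. Then |WP| = |P − W| = 46.034.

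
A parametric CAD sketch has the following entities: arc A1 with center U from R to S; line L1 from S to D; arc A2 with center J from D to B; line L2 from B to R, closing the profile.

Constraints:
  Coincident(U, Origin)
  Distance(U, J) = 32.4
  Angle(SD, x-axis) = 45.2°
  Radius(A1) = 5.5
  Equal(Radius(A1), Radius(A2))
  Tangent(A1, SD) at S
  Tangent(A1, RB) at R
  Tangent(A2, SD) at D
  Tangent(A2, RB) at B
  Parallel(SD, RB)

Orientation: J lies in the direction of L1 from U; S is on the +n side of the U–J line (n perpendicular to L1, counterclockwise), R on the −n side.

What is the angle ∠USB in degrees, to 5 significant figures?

71.247°

Tangency of A1 to both parallel lines with radius 5.5 puts S and R at U ± 5.5·n: S = (-3.9026, 3.8755), R = (3.9026, -3.8755). Equal radii place D and B the same way about J: D = J + 5.5·n = (18.928, 26.866), B = J − 5.5·n = (26.733, 19.115). Then cos ∠USB = SU·SB / (|SU||SB|), giving 71.247°.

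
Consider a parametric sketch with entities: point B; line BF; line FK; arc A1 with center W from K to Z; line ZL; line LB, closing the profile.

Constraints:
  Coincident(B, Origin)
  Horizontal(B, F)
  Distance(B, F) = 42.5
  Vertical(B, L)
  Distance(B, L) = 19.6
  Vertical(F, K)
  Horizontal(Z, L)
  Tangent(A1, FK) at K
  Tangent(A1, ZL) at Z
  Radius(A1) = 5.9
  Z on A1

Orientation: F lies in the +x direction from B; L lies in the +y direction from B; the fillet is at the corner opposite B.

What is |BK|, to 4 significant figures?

44.65

B is at the origin; BF is horizontal with |BF| = 42.5 and F on the +x side, so F = (42.50, 0.000). B and L share the same x with |BL| = 19.6 and L on the +y side, so L = (0.000, 19.60). The virtual corner opposite B is at (42.50, 19.60). The tangent condition forces WK to be normal to FK and the tangent condition forces WZ to be normal to ZL, with radius 5.9, so the center W sits 5.9 in from both sides at W = (36.60, 13.70). That places the tangent points at K = (42.50, 13.70) on FK and Z = (36.60, 19.60) on ZL. Then |BK| = |K − B| = 44.65.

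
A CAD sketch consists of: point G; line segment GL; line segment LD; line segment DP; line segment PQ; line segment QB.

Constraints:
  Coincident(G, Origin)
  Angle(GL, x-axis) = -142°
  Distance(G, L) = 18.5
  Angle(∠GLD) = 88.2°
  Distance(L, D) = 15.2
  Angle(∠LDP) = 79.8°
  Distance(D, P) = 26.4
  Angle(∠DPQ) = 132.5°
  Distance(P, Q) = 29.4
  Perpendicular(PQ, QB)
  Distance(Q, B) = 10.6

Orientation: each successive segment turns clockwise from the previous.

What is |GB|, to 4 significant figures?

25.02

G is at the origin; GL runs at -142.0° with length 18.5, so L = (-14.58, -11.39). ∠GLD = 88.2° gives LD at 126.2° from the x-axis; with |LD| = 15.2, D = (-23.56, 0.8761). ∠LDP = 79.8° gives DP at 26.00° from the x-axis; with |DP| = 26.4, P = (0.1728, 12.45). ∠DPQ = 132.5° gives PQ at -21.50° from the x-axis; with |PQ| = 29.4, Q = (27.53, 1.674). PQ is perpendicular to QB, so QB runs at -111.5°; with |QB| = 10.6, B = (23.64, -8.189). Then |GB| = |B − G| = 25.02.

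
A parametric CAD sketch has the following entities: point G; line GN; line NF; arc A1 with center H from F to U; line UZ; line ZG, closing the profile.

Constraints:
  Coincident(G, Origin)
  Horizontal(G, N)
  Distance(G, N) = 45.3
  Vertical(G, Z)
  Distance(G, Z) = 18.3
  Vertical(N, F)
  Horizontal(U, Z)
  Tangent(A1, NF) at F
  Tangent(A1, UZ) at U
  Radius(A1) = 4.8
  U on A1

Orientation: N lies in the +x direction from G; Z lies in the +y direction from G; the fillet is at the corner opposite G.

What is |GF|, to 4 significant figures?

47.27

G is at the origin; G and N share the same y with |GN| = 45.3 and N on the +x side, so N = (45.30, 0.000). G and Z share the same x with |GZ| = 18.3 and Z on the +y side, so Z = (0.000, 18.30). The virtual corner opposite G is at (45.30, 18.30). Since A1 is tangent to NF there, HF ⟂ NF and tangency of A1 to UZ means the radius HU is perpendicular to UZ, with radius 4.8, so the center H sits 4.8 in from both sides at H = (40.50, 13.50). That places the tangent points at F = (45.30, 13.50) on NF and U = (40.50, 18.30) on UZ. Then |GF| = |F − G| = 47.27.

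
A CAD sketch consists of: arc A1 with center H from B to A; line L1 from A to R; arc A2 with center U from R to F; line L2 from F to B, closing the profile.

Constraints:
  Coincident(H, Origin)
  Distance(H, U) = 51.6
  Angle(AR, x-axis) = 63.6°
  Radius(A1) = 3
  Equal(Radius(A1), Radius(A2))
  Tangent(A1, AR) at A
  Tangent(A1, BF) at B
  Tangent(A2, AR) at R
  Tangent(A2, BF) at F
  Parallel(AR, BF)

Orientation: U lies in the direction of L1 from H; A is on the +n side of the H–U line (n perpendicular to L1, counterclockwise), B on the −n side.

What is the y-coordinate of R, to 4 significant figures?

47.55

The slot axis is L1's direction at 63.6°, so u = (cos 63.6°, sin 63.6°) = (0.4446, 0.8957) and n = (−sin 63.6°, cos 63.6°) = (-0.8957, 0.4446). H is at the origin and U lies 51.6 along u from H, so U = 51.6·u = (22.94, 46.22). Tangency of A1 to both parallel lines with radius 3.0 puts A and B at H ± 3.0·n: A = (-2.687, 1.334), B = (2.687, -1.334). Equal radii place R and F the same way about U: R = U + 3.0·n = (20.26, 47.55), F = U − 3.0·n = (25.63, 44.88). So R.y = 47.55.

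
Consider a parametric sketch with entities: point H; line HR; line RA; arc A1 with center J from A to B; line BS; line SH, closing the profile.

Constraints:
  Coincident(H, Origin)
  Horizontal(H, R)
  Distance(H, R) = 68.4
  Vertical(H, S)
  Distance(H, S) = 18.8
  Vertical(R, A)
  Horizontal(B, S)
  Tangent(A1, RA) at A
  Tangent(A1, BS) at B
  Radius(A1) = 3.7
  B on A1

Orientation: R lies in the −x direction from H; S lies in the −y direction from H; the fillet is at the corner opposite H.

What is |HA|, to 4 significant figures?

70.05

The virtual corner opposite H is at (-68.40, -18.80). A1 meets RA tangentially, so JA is at right angles to RA and the tangent condition forces JB to be normal to BS, with radius 3.7, so the center J sits 3.7 in from both sides at J = (-64.70, -15.10). That places the tangent points at A = (-68.40, -15.10) on RA and B = (-64.70, -18.80) on BS. Then |HA| = |A − H| = 70.05.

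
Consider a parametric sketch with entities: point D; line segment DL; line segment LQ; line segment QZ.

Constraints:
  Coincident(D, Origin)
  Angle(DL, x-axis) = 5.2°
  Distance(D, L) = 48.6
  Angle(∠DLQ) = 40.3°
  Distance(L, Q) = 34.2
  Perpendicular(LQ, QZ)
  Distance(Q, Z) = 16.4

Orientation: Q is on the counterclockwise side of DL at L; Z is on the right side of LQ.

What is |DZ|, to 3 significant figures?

47.9

D is at the origin; DL runs at 5.2° with length 48.6, so L = 48.6·(cos 5.2°, sin 5.2°) = (48.4, 4.40). ∠DLQ = 40.3°, so LQ runs at 5.2° + (180° − 40.3°) = 145° from the x-axis; with |LQ| = 34.2, Q = L + 34.2·(cos 145°, sin 145°) = (20.4, 24.1). LQ is perpendicular to QZ; with |QZ| = 16.4 on the right of LQ, Z = Q + 16.4·(0.575, 0.818) = (29.8, 37.5). Then |DZ| = |Z − D| = 47.9.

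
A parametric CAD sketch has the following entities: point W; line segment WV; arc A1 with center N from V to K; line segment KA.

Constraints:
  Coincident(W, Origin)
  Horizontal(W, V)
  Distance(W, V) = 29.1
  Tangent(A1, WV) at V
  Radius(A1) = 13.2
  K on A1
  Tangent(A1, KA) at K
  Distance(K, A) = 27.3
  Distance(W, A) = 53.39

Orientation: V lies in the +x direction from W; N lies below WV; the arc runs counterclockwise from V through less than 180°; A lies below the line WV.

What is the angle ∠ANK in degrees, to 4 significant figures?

64.20°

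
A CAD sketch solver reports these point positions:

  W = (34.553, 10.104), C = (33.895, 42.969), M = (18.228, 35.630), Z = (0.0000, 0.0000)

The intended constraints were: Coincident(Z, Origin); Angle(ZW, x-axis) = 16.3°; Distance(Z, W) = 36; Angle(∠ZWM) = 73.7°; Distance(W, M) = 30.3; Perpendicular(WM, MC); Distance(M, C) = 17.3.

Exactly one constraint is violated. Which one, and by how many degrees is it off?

Perpendicular(WM, MC) — off by 7.50°.

Z = (0.00, 0.00) ✓; ZW at 16.30° ✓; |ZW| = 36.00 ✓; ∠ZWM = 73.70° ✓; |WM| = 30.30 ✓; ∠(WM, MC) = 97.50° ✗; |MC| = 17.30 ✓.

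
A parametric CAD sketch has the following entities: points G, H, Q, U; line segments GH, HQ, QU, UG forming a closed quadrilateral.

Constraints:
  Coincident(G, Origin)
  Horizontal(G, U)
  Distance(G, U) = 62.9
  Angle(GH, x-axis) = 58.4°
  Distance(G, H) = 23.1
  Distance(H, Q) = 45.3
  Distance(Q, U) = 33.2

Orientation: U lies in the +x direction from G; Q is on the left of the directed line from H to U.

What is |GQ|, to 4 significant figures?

64.33

Checks: |HQ| = 45.30 ✓; |QU| = 33.20 ✓.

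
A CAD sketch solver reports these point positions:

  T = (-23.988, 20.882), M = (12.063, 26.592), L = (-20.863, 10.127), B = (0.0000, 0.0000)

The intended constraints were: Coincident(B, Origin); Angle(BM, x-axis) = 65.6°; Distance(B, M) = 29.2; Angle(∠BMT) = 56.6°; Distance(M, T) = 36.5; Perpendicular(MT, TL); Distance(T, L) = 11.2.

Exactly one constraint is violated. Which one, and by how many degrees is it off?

Perpendicular(MT, TL) — off by 7.20°.

B = (0.00, 0.00) ✓; BM at 65.60° ✓; |BM| = 29.20 ✓; ∠BMT = 56.60° ✓; |MT| = 36.50 ✓; ∠(MT, TL) = 97.20° ✗; |TL| = 11.20 ✓.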